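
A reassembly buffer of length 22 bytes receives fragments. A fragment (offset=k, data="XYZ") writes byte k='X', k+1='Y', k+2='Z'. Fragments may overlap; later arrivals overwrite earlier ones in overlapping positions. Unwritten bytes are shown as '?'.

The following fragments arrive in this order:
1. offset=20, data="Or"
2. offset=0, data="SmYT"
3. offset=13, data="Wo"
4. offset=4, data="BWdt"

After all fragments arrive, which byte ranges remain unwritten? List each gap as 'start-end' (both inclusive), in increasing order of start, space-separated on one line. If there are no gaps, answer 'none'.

Answer: 8-12 15-19

Derivation:
Fragment 1: offset=20 len=2
Fragment 2: offset=0 len=4
Fragment 3: offset=13 len=2
Fragment 4: offset=4 len=4
Gaps: 8-12 15-19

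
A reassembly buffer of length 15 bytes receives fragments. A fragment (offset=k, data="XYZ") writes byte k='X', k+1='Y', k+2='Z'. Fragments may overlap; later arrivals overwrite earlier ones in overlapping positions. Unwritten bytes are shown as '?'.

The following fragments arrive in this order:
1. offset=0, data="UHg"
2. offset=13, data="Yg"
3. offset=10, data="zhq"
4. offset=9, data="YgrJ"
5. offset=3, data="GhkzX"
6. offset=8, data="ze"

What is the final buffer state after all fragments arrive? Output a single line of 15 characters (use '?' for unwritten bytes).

Answer: UHgGhkzXzegrJYg

Derivation:
Fragment 1: offset=0 data="UHg" -> buffer=UHg????????????
Fragment 2: offset=13 data="Yg" -> buffer=UHg??????????Yg
Fragment 3: offset=10 data="zhq" -> buffer=UHg???????zhqYg
Fragment 4: offset=9 data="YgrJ" -> buffer=UHg??????YgrJYg
Fragment 5: offset=3 data="GhkzX" -> buffer=UHgGhkzX?YgrJYg
Fragment 6: offset=8 data="ze" -> buffer=UHgGhkzXzegrJYg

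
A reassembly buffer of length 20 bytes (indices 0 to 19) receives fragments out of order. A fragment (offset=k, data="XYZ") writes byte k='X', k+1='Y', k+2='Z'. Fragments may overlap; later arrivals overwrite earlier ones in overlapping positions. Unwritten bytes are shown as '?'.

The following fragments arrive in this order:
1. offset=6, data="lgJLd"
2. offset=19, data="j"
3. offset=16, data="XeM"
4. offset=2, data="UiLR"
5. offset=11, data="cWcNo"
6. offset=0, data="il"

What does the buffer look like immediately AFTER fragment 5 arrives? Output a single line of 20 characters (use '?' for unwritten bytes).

Fragment 1: offset=6 data="lgJLd" -> buffer=??????lgJLd?????????
Fragment 2: offset=19 data="j" -> buffer=??????lgJLd????????j
Fragment 3: offset=16 data="XeM" -> buffer=??????lgJLd?????XeMj
Fragment 4: offset=2 data="UiLR" -> buffer=??UiLRlgJLd?????XeMj
Fragment 5: offset=11 data="cWcNo" -> buffer=??UiLRlgJLdcWcNoXeMj

Answer: ??UiLRlgJLdcWcNoXeMj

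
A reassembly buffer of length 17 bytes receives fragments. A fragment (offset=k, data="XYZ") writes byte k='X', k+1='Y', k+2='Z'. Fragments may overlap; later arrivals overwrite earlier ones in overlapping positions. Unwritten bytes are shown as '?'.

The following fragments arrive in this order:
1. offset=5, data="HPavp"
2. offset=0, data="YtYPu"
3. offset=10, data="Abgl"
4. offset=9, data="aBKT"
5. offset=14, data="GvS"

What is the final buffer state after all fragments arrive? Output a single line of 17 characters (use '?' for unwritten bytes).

Answer: YtYPuHPavaBKTlGvS

Derivation:
Fragment 1: offset=5 data="HPavp" -> buffer=?????HPavp???????
Fragment 2: offset=0 data="YtYPu" -> buffer=YtYPuHPavp???????
Fragment 3: offset=10 data="Abgl" -> buffer=YtYPuHPavpAbgl???
Fragment 4: offset=9 data="aBKT" -> buffer=YtYPuHPavaBKTl???
Fragment 5: offset=14 data="GvS" -> buffer=YtYPuHPavaBKTlGvS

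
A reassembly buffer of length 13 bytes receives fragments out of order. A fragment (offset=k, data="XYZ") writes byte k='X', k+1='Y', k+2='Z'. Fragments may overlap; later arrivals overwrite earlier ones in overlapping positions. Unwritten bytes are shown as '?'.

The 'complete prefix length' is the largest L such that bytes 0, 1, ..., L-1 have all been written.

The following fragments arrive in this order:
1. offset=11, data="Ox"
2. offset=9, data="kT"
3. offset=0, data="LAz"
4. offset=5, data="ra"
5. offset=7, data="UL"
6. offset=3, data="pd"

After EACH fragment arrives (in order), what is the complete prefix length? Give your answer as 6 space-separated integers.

Fragment 1: offset=11 data="Ox" -> buffer=???????????Ox -> prefix_len=0
Fragment 2: offset=9 data="kT" -> buffer=?????????kTOx -> prefix_len=0
Fragment 3: offset=0 data="LAz" -> buffer=LAz??????kTOx -> prefix_len=3
Fragment 4: offset=5 data="ra" -> buffer=LAz??ra??kTOx -> prefix_len=3
Fragment 5: offset=7 data="UL" -> buffer=LAz??raULkTOx -> prefix_len=3
Fragment 6: offset=3 data="pd" -> buffer=LAzpdraULkTOx -> prefix_len=13

Answer: 0 0 3 3 3 13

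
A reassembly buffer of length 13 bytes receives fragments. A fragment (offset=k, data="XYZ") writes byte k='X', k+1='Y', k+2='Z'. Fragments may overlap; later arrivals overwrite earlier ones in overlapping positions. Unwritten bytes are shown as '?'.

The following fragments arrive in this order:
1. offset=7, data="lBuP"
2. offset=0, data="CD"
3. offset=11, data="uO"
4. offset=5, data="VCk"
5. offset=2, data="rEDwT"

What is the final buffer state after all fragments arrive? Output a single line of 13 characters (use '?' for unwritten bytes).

Fragment 1: offset=7 data="lBuP" -> buffer=???????lBuP??
Fragment 2: offset=0 data="CD" -> buffer=CD?????lBuP??
Fragment 3: offset=11 data="uO" -> buffer=CD?????lBuPuO
Fragment 4: offset=5 data="VCk" -> buffer=CD???VCkBuPuO
Fragment 5: offset=2 data="rEDwT" -> buffer=CDrEDwTkBuPuO

Answer: CDrEDwTkBuPuO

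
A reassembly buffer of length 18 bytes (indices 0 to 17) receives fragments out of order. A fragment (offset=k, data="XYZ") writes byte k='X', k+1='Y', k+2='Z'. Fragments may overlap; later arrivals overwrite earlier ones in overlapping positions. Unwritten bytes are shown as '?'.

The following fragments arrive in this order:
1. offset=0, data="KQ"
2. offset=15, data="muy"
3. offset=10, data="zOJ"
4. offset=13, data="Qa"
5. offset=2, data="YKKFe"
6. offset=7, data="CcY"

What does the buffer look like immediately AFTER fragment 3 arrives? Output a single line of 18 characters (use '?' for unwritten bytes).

Answer: KQ????????zOJ??muy

Derivation:
Fragment 1: offset=0 data="KQ" -> buffer=KQ????????????????
Fragment 2: offset=15 data="muy" -> buffer=KQ?????????????muy
Fragment 3: offset=10 data="zOJ" -> buffer=KQ????????zOJ??muy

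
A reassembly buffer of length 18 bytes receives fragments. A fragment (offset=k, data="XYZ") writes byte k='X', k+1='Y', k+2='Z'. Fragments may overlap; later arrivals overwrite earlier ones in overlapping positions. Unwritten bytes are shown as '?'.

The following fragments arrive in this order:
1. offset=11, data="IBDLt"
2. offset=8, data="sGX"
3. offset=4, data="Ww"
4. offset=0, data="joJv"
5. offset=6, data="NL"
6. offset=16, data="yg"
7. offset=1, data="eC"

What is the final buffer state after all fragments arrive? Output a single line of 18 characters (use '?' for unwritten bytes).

Answer: jeCvWwNLsGXIBDLtyg

Derivation:
Fragment 1: offset=11 data="IBDLt" -> buffer=???????????IBDLt??
Fragment 2: offset=8 data="sGX" -> buffer=????????sGXIBDLt??
Fragment 3: offset=4 data="Ww" -> buffer=????Ww??sGXIBDLt??
Fragment 4: offset=0 data="joJv" -> buffer=joJvWw??sGXIBDLt??
Fragment 5: offset=6 data="NL" -> buffer=joJvWwNLsGXIBDLt??
Fragment 6: offset=16 data="yg" -> buffer=joJvWwNLsGXIBDLtyg
Fragment 7: offset=1 data="eC" -> buffer=jeCvWwNLsGXIBDLtyg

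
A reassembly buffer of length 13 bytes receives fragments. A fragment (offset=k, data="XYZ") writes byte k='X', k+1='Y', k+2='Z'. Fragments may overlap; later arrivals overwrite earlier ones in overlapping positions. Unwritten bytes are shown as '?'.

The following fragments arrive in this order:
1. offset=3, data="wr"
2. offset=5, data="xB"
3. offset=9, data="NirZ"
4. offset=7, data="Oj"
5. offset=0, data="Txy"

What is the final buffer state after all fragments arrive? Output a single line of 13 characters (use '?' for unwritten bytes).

Fragment 1: offset=3 data="wr" -> buffer=???wr????????
Fragment 2: offset=5 data="xB" -> buffer=???wrxB??????
Fragment 3: offset=9 data="NirZ" -> buffer=???wrxB??NirZ
Fragment 4: offset=7 data="Oj" -> buffer=???wrxBOjNirZ
Fragment 5: offset=0 data="Txy" -> buffer=TxywrxBOjNirZ

Answer: TxywrxBOjNirZ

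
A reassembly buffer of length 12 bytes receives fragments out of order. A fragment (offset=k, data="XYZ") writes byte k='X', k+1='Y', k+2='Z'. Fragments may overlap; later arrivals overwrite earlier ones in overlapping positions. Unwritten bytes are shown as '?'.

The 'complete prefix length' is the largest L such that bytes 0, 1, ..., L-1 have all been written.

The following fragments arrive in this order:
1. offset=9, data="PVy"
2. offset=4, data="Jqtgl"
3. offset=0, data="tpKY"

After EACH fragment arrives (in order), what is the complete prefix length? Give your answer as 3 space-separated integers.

Answer: 0 0 12

Derivation:
Fragment 1: offset=9 data="PVy" -> buffer=?????????PVy -> prefix_len=0
Fragment 2: offset=4 data="Jqtgl" -> buffer=????JqtglPVy -> prefix_len=0
Fragment 3: offset=0 data="tpKY" -> buffer=tpKYJqtglPVy -> prefix_len=12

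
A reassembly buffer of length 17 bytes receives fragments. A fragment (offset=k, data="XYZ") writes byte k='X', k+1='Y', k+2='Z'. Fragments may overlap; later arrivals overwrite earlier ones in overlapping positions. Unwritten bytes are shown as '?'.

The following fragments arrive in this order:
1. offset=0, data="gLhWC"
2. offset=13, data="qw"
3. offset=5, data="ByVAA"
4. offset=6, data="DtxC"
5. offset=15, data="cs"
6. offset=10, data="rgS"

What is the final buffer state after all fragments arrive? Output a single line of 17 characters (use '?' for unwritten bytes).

Fragment 1: offset=0 data="gLhWC" -> buffer=gLhWC????????????
Fragment 2: offset=13 data="qw" -> buffer=gLhWC????????qw??
Fragment 3: offset=5 data="ByVAA" -> buffer=gLhWCByVAA???qw??
Fragment 4: offset=6 data="DtxC" -> buffer=gLhWCBDtxC???qw??
Fragment 5: offset=15 data="cs" -> buffer=gLhWCBDtxC???qwcs
Fragment 6: offset=10 data="rgS" -> buffer=gLhWCBDtxCrgSqwcs

Answer: gLhWCBDtxCrgSqwcs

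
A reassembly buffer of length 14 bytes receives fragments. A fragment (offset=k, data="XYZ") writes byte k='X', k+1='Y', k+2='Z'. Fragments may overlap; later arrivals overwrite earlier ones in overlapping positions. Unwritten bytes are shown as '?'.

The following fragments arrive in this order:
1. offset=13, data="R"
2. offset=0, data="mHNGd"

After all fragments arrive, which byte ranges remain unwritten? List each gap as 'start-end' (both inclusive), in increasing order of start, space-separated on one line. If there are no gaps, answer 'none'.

Answer: 5-12

Derivation:
Fragment 1: offset=13 len=1
Fragment 2: offset=0 len=5
Gaps: 5-12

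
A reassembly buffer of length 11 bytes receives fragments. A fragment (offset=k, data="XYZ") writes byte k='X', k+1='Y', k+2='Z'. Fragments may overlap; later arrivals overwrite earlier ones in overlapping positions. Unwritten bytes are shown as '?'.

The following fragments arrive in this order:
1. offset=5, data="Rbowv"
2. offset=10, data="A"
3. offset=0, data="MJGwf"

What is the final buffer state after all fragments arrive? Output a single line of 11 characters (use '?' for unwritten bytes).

Answer: MJGwfRbowvA

Derivation:
Fragment 1: offset=5 data="Rbowv" -> buffer=?????Rbowv?
Fragment 2: offset=10 data="A" -> buffer=?????RbowvA
Fragment 3: offset=0 data="MJGwf" -> buffer=MJGwfRbowvA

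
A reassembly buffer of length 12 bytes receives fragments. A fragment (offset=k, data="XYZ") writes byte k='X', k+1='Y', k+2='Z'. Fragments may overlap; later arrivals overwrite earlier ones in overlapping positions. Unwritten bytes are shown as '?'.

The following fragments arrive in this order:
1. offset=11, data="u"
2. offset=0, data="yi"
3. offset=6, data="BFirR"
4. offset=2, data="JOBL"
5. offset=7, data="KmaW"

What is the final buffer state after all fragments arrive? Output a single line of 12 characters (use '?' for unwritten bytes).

Answer: yiJOBLBKmaWu

Derivation:
Fragment 1: offset=11 data="u" -> buffer=???????????u
Fragment 2: offset=0 data="yi" -> buffer=yi?????????u
Fragment 3: offset=6 data="BFirR" -> buffer=yi????BFirRu
Fragment 4: offset=2 data="JOBL" -> buffer=yiJOBLBFirRu
Fragment 5: offset=7 data="KmaW" -> buffer=yiJOBLBKmaWu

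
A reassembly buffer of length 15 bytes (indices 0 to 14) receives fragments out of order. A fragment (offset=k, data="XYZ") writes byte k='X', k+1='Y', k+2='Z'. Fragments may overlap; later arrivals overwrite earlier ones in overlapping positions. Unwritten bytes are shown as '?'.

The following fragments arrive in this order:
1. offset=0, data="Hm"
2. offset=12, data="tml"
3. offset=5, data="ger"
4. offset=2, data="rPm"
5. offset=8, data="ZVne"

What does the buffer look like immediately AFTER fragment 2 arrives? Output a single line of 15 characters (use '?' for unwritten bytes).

Fragment 1: offset=0 data="Hm" -> buffer=Hm?????????????
Fragment 2: offset=12 data="tml" -> buffer=Hm??????????tml

Answer: Hm??????????tml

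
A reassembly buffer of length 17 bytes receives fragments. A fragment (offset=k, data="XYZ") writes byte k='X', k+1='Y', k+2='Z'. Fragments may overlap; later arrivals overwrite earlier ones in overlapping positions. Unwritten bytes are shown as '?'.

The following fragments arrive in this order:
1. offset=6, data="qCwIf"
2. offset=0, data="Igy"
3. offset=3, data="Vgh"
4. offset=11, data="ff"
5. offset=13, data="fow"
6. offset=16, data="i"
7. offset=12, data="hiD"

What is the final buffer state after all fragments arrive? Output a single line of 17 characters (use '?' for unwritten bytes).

Answer: IgyVghqCwIffhiDwi

Derivation:
Fragment 1: offset=6 data="qCwIf" -> buffer=??????qCwIf??????
Fragment 2: offset=0 data="Igy" -> buffer=Igy???qCwIf??????
Fragment 3: offset=3 data="Vgh" -> buffer=IgyVghqCwIf??????
Fragment 4: offset=11 data="ff" -> buffer=IgyVghqCwIfff????
Fragment 5: offset=13 data="fow" -> buffer=IgyVghqCwIffffow?
Fragment 6: offset=16 data="i" -> buffer=IgyVghqCwIffffowi
Fragment 7: offset=12 data="hiD" -> buffer=IgyVghqCwIffhiDwi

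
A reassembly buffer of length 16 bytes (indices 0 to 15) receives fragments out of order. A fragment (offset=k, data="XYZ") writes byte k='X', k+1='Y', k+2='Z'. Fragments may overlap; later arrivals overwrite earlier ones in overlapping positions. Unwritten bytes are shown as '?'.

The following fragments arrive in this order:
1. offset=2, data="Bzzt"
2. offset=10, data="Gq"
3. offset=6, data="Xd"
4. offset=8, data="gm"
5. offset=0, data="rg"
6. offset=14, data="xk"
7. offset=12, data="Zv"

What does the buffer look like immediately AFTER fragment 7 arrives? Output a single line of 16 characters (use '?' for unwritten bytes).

Answer: rgBzztXdgmGqZvxk

Derivation:
Fragment 1: offset=2 data="Bzzt" -> buffer=??Bzzt??????????
Fragment 2: offset=10 data="Gq" -> buffer=??Bzzt????Gq????
Fragment 3: offset=6 data="Xd" -> buffer=??BzztXd??Gq????
Fragment 4: offset=8 data="gm" -> buffer=??BzztXdgmGq????
Fragment 5: offset=0 data="rg" -> buffer=rgBzztXdgmGq????
Fragment 6: offset=14 data="xk" -> buffer=rgBzztXdgmGq??xk
Fragment 7: offset=12 data="Zv" -> buffer=rgBzztXdgmGqZvxk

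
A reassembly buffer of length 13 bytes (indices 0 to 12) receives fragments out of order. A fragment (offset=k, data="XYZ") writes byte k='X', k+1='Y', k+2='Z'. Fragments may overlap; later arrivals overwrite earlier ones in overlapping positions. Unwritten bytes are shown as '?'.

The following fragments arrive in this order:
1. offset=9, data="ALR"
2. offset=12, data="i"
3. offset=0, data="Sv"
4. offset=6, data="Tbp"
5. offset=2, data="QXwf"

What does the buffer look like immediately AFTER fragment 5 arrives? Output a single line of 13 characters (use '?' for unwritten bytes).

Fragment 1: offset=9 data="ALR" -> buffer=?????????ALR?
Fragment 2: offset=12 data="i" -> buffer=?????????ALRi
Fragment 3: offset=0 data="Sv" -> buffer=Sv???????ALRi
Fragment 4: offset=6 data="Tbp" -> buffer=Sv????TbpALRi
Fragment 5: offset=2 data="QXwf" -> buffer=SvQXwfTbpALRi

Answer: SvQXwfTbpALRi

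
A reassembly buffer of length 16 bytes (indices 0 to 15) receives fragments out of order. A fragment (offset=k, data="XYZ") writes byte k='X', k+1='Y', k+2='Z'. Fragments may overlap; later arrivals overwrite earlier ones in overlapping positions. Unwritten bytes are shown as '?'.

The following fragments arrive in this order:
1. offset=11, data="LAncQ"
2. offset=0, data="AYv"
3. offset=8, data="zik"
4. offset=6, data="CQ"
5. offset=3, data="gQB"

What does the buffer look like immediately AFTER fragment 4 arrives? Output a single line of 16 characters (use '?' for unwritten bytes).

Answer: AYv???CQzikLAncQ

Derivation:
Fragment 1: offset=11 data="LAncQ" -> buffer=???????????LAncQ
Fragment 2: offset=0 data="AYv" -> buffer=AYv????????LAncQ
Fragment 3: offset=8 data="zik" -> buffer=AYv?????zikLAncQ
Fragment 4: offset=6 data="CQ" -> buffer=AYv???CQzikLAncQ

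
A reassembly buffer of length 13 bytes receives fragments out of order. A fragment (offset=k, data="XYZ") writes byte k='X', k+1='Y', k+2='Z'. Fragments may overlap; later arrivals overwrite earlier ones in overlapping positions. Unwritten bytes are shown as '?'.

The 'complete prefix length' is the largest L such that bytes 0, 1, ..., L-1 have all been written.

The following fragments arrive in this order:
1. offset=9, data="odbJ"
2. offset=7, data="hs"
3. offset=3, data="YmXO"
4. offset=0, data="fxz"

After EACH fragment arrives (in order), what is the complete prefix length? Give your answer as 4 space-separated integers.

Answer: 0 0 0 13

Derivation:
Fragment 1: offset=9 data="odbJ" -> buffer=?????????odbJ -> prefix_len=0
Fragment 2: offset=7 data="hs" -> buffer=???????hsodbJ -> prefix_len=0
Fragment 3: offset=3 data="YmXO" -> buffer=???YmXOhsodbJ -> prefix_len=0
Fragment 4: offset=0 data="fxz" -> buffer=fxzYmXOhsodbJ -> prefix_len=13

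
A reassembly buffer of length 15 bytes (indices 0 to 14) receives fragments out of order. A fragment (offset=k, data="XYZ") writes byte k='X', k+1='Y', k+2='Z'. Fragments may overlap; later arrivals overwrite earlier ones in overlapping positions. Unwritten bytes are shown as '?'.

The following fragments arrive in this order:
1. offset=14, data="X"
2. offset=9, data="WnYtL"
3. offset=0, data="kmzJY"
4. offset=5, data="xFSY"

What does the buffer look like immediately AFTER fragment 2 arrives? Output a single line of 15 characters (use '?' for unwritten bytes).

Fragment 1: offset=14 data="X" -> buffer=??????????????X
Fragment 2: offset=9 data="WnYtL" -> buffer=?????????WnYtLX

Answer: ?????????WnYtLX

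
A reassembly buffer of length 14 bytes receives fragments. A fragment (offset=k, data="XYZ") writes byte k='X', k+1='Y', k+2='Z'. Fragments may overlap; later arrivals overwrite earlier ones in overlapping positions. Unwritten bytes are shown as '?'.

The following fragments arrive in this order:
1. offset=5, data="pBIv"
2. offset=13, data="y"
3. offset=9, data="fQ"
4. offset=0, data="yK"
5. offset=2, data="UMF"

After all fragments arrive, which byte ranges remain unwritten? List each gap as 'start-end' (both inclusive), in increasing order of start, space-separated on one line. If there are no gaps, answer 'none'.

Fragment 1: offset=5 len=4
Fragment 2: offset=13 len=1
Fragment 3: offset=9 len=2
Fragment 4: offset=0 len=2
Fragment 5: offset=2 len=3
Gaps: 11-12

Answer: 11-12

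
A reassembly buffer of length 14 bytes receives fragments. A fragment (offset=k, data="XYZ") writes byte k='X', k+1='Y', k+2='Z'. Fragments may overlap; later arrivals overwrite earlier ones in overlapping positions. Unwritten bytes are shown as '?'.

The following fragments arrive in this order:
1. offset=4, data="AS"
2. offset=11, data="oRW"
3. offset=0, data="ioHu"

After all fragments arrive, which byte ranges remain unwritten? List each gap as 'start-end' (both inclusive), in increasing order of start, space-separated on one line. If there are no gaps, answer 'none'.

Fragment 1: offset=4 len=2
Fragment 2: offset=11 len=3
Fragment 3: offset=0 len=4
Gaps: 6-10

Answer: 6-10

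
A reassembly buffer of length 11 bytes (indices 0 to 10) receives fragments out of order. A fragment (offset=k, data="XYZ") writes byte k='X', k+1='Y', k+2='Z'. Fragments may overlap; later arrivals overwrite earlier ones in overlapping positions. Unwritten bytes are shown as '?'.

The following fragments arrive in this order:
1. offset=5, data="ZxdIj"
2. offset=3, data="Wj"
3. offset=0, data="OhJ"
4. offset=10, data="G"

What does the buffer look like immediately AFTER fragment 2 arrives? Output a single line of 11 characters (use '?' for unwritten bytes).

Answer: ???WjZxdIj?

Derivation:
Fragment 1: offset=5 data="ZxdIj" -> buffer=?????ZxdIj?
Fragment 2: offset=3 data="Wj" -> buffer=???WjZxdIj?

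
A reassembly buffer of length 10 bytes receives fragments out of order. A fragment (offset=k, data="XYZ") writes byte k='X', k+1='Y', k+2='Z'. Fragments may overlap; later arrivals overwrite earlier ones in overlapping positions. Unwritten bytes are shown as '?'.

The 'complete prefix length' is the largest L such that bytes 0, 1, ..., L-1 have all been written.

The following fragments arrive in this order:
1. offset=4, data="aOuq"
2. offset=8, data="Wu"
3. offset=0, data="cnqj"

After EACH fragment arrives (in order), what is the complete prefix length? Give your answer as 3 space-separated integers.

Fragment 1: offset=4 data="aOuq" -> buffer=????aOuq?? -> prefix_len=0
Fragment 2: offset=8 data="Wu" -> buffer=????aOuqWu -> prefix_len=0
Fragment 3: offset=0 data="cnqj" -> buffer=cnqjaOuqWu -> prefix_len=10

Answer: 0 0 10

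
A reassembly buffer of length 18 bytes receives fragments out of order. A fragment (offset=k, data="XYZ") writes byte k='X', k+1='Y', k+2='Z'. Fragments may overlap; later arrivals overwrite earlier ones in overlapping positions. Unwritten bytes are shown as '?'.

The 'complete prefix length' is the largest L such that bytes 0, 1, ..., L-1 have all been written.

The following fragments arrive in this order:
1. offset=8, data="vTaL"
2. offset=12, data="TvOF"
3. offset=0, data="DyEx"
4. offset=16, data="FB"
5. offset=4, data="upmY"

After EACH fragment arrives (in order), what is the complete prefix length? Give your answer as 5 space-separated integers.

Fragment 1: offset=8 data="vTaL" -> buffer=????????vTaL?????? -> prefix_len=0
Fragment 2: offset=12 data="TvOF" -> buffer=????????vTaLTvOF?? -> prefix_len=0
Fragment 3: offset=0 data="DyEx" -> buffer=DyEx????vTaLTvOF?? -> prefix_len=4
Fragment 4: offset=16 data="FB" -> buffer=DyEx????vTaLTvOFFB -> prefix_len=4
Fragment 5: offset=4 data="upmY" -> buffer=DyExupmYvTaLTvOFFB -> prefix_len=18

Answer: 0 0 4 4 18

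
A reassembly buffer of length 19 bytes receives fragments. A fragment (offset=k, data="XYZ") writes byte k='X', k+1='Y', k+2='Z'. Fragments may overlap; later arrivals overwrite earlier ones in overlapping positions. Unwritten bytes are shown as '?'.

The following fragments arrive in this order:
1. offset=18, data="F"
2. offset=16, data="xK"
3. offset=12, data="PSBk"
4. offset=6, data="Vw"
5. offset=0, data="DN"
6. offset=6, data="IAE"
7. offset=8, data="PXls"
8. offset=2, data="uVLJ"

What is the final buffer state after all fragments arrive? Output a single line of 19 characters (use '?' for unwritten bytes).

Fragment 1: offset=18 data="F" -> buffer=??????????????????F
Fragment 2: offset=16 data="xK" -> buffer=????????????????xKF
Fragment 3: offset=12 data="PSBk" -> buffer=????????????PSBkxKF
Fragment 4: offset=6 data="Vw" -> buffer=??????Vw????PSBkxKF
Fragment 5: offset=0 data="DN" -> buffer=DN????Vw????PSBkxKF
Fragment 6: offset=6 data="IAE" -> buffer=DN????IAE???PSBkxKF
Fragment 7: offset=8 data="PXls" -> buffer=DN????IAPXlsPSBkxKF
Fragment 8: offset=2 data="uVLJ" -> buffer=DNuVLJIAPXlsPSBkxKF

Answer: DNuVLJIAPXlsPSBkxKF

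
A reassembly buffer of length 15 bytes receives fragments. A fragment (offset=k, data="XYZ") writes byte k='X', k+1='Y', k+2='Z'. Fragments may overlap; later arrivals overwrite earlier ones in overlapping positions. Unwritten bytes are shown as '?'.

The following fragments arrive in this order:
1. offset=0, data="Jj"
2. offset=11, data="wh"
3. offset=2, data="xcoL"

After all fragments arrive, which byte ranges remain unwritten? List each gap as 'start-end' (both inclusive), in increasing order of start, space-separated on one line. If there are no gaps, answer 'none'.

Fragment 1: offset=0 len=2
Fragment 2: offset=11 len=2
Fragment 3: offset=2 len=4
Gaps: 6-10 13-14

Answer: 6-10 13-14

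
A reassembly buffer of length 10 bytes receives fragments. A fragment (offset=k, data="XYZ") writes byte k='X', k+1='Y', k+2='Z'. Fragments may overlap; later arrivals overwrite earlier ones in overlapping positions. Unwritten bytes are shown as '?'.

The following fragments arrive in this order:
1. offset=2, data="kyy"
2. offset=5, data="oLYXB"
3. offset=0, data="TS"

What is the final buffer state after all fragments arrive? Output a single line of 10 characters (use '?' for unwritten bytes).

Answer: TSkyyoLYXB

Derivation:
Fragment 1: offset=2 data="kyy" -> buffer=??kyy?????
Fragment 2: offset=5 data="oLYXB" -> buffer=??kyyoLYXB
Fragment 3: offset=0 data="TS" -> buffer=TSkyyoLYXB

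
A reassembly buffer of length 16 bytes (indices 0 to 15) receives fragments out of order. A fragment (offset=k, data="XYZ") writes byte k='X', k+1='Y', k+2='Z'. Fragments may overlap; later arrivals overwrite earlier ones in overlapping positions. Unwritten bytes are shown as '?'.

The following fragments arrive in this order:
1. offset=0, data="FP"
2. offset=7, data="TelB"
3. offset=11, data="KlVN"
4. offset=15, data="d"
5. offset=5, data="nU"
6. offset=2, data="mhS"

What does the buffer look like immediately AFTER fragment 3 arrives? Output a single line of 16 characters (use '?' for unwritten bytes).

Fragment 1: offset=0 data="FP" -> buffer=FP??????????????
Fragment 2: offset=7 data="TelB" -> buffer=FP?????TelB?????
Fragment 3: offset=11 data="KlVN" -> buffer=FP?????TelBKlVN?

Answer: FP?????TelBKlVN?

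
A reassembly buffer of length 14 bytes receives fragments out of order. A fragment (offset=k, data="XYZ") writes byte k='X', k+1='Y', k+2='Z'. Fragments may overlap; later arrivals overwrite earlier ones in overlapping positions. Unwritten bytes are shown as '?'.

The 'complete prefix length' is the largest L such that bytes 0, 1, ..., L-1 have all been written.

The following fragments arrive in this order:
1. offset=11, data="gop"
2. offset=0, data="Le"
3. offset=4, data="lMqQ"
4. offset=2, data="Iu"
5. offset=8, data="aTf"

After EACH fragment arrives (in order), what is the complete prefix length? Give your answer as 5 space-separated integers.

Fragment 1: offset=11 data="gop" -> buffer=???????????gop -> prefix_len=0
Fragment 2: offset=0 data="Le" -> buffer=Le?????????gop -> prefix_len=2
Fragment 3: offset=4 data="lMqQ" -> buffer=Le??lMqQ???gop -> prefix_len=2
Fragment 4: offset=2 data="Iu" -> buffer=LeIulMqQ???gop -> prefix_len=8
Fragment 5: offset=8 data="aTf" -> buffer=LeIulMqQaTfgop -> prefix_len=14

Answer: 0 2 2 8 14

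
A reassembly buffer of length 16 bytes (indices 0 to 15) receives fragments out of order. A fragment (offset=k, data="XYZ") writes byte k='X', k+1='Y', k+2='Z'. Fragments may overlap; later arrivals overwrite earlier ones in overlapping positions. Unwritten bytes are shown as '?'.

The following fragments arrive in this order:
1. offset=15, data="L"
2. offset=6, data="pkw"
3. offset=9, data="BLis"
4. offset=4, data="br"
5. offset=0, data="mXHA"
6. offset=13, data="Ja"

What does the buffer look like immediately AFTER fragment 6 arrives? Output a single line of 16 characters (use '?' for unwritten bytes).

Answer: mXHAbrpkwBLisJaL

Derivation:
Fragment 1: offset=15 data="L" -> buffer=???????????????L
Fragment 2: offset=6 data="pkw" -> buffer=??????pkw??????L
Fragment 3: offset=9 data="BLis" -> buffer=??????pkwBLis??L
Fragment 4: offset=4 data="br" -> buffer=????brpkwBLis??L
Fragment 5: offset=0 data="mXHA" -> buffer=mXHAbrpkwBLis??L
Fragment 6: offset=13 data="Ja" -> buffer=mXHAbrpkwBLisJaL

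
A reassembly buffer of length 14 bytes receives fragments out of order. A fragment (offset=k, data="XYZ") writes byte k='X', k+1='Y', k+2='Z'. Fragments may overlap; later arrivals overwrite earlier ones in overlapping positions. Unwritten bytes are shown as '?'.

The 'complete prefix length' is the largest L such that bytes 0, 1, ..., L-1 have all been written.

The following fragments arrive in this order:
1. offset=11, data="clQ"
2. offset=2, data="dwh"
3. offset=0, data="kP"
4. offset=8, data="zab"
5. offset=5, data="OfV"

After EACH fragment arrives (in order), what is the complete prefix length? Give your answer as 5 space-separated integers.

Fragment 1: offset=11 data="clQ" -> buffer=???????????clQ -> prefix_len=0
Fragment 2: offset=2 data="dwh" -> buffer=??dwh??????clQ -> prefix_len=0
Fragment 3: offset=0 data="kP" -> buffer=kPdwh??????clQ -> prefix_len=5
Fragment 4: offset=8 data="zab" -> buffer=kPdwh???zabclQ -> prefix_len=5
Fragment 5: offset=5 data="OfV" -> buffer=kPdwhOfVzabclQ -> prefix_len=14

Answer: 0 0 5 5 14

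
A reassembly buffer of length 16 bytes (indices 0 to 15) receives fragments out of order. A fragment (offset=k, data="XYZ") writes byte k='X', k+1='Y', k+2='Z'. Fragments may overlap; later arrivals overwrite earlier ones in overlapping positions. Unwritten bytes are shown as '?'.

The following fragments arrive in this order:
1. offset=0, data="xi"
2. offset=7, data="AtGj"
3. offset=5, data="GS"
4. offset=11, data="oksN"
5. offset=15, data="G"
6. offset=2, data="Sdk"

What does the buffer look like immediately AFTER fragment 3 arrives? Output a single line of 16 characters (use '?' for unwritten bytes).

Fragment 1: offset=0 data="xi" -> buffer=xi??????????????
Fragment 2: offset=7 data="AtGj" -> buffer=xi?????AtGj?????
Fragment 3: offset=5 data="GS" -> buffer=xi???GSAtGj?????

Answer: xi???GSAtGj?????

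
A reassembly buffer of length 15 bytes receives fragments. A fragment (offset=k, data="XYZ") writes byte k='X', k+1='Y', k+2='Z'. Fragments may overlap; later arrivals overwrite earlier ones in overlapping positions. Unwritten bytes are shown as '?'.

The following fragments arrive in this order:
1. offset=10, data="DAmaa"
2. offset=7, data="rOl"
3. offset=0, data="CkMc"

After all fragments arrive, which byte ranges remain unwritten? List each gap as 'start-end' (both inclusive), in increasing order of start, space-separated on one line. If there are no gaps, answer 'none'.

Fragment 1: offset=10 len=5
Fragment 2: offset=7 len=3
Fragment 3: offset=0 len=4
Gaps: 4-6

Answer: 4-6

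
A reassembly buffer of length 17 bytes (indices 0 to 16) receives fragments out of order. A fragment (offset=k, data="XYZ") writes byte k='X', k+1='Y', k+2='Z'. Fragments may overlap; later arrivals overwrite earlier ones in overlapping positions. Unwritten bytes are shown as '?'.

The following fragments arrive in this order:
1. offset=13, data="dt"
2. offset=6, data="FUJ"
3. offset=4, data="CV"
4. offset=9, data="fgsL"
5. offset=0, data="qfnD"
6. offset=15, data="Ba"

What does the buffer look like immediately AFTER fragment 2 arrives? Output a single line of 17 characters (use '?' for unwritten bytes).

Fragment 1: offset=13 data="dt" -> buffer=?????????????dt??
Fragment 2: offset=6 data="FUJ" -> buffer=??????FUJ????dt??

Answer: ??????FUJ????dt??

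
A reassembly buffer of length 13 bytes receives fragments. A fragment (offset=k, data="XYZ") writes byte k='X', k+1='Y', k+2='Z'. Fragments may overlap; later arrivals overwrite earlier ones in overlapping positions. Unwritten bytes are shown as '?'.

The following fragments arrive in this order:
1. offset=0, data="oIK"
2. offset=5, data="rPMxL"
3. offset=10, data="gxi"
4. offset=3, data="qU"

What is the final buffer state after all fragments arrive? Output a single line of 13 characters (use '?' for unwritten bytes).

Fragment 1: offset=0 data="oIK" -> buffer=oIK??????????
Fragment 2: offset=5 data="rPMxL" -> buffer=oIK??rPMxL???
Fragment 3: offset=10 data="gxi" -> buffer=oIK??rPMxLgxi
Fragment 4: offset=3 data="qU" -> buffer=oIKqUrPMxLgxi

Answer: oIKqUrPMxLgxi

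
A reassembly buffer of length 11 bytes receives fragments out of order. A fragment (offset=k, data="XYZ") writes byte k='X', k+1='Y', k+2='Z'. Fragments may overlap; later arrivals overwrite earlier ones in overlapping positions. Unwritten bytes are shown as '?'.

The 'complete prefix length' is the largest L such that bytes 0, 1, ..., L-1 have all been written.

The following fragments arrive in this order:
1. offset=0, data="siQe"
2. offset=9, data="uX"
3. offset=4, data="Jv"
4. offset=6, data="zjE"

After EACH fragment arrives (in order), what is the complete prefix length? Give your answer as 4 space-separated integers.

Fragment 1: offset=0 data="siQe" -> buffer=siQe??????? -> prefix_len=4
Fragment 2: offset=9 data="uX" -> buffer=siQe?????uX -> prefix_len=4
Fragment 3: offset=4 data="Jv" -> buffer=siQeJv???uX -> prefix_len=6
Fragment 4: offset=6 data="zjE" -> buffer=siQeJvzjEuX -> prefix_len=11

Answer: 4 4 6 11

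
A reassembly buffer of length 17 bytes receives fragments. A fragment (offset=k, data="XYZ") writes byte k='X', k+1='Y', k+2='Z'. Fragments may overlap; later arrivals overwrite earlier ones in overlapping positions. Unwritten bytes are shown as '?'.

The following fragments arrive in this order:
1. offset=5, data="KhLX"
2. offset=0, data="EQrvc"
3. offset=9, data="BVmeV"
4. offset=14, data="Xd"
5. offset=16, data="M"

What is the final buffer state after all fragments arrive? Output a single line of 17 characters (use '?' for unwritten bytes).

Fragment 1: offset=5 data="KhLX" -> buffer=?????KhLX????????
Fragment 2: offset=0 data="EQrvc" -> buffer=EQrvcKhLX????????
Fragment 3: offset=9 data="BVmeV" -> buffer=EQrvcKhLXBVmeV???
Fragment 4: offset=14 data="Xd" -> buffer=EQrvcKhLXBVmeVXd?
Fragment 5: offset=16 data="M" -> buffer=EQrvcKhLXBVmeVXdM

Answer: EQrvcKhLXBVmeVXdM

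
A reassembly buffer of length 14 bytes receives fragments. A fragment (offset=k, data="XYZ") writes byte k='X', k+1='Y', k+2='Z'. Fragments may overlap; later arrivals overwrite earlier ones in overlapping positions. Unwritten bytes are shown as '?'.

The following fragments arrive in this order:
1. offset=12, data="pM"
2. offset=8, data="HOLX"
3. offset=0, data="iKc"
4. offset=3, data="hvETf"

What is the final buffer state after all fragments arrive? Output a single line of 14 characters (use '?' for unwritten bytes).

Fragment 1: offset=12 data="pM" -> buffer=????????????pM
Fragment 2: offset=8 data="HOLX" -> buffer=????????HOLXpM
Fragment 3: offset=0 data="iKc" -> buffer=iKc?????HOLXpM
Fragment 4: offset=3 data="hvETf" -> buffer=iKchvETfHOLXpM

Answer: iKchvETfHOLXpM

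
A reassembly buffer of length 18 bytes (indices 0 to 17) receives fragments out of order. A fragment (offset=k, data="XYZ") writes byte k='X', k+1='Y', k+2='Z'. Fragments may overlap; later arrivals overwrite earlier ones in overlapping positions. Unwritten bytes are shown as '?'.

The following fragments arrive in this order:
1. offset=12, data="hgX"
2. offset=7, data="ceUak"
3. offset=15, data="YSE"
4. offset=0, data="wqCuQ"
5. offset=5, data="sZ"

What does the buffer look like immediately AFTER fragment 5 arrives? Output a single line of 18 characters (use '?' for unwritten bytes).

Fragment 1: offset=12 data="hgX" -> buffer=????????????hgX???
Fragment 2: offset=7 data="ceUak" -> buffer=???????ceUakhgX???
Fragment 3: offset=15 data="YSE" -> buffer=???????ceUakhgXYSE
Fragment 4: offset=0 data="wqCuQ" -> buffer=wqCuQ??ceUakhgXYSE
Fragment 5: offset=5 data="sZ" -> buffer=wqCuQsZceUakhgXYSE

Answer: wqCuQsZceUakhgXYSE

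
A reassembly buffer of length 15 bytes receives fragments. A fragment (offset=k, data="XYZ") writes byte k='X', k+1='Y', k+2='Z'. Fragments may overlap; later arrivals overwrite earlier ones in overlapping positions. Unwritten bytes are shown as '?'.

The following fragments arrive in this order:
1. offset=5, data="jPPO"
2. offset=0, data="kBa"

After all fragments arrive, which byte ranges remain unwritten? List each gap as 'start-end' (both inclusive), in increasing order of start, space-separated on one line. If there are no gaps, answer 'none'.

Fragment 1: offset=5 len=4
Fragment 2: offset=0 len=3
Gaps: 3-4 9-14

Answer: 3-4 9-14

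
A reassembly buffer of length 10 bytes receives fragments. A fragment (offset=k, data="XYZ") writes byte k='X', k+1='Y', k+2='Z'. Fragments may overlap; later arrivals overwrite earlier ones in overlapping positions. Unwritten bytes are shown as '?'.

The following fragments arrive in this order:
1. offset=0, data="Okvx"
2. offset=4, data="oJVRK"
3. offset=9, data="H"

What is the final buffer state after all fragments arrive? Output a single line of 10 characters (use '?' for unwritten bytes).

Answer: OkvxoJVRKH

Derivation:
Fragment 1: offset=0 data="Okvx" -> buffer=Okvx??????
Fragment 2: offset=4 data="oJVRK" -> buffer=OkvxoJVRK?
Fragment 3: offset=9 data="H" -> buffer=OkvxoJVRKH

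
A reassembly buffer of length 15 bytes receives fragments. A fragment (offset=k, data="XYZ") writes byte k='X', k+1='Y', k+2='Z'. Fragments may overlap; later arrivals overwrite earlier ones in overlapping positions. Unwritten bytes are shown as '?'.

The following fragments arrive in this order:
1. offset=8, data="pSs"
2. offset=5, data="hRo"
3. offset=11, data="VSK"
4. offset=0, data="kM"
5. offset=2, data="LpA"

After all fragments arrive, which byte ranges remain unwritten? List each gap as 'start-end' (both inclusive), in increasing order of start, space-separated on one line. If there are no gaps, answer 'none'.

Fragment 1: offset=8 len=3
Fragment 2: offset=5 len=3
Fragment 3: offset=11 len=3
Fragment 4: offset=0 len=2
Fragment 5: offset=2 len=3
Gaps: 14-14

Answer: 14-14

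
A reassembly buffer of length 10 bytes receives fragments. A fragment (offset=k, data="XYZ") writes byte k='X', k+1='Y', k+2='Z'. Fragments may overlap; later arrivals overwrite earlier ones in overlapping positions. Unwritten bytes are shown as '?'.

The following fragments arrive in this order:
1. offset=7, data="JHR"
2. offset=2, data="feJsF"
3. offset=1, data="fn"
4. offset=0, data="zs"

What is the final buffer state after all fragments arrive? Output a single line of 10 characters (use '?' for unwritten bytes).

Answer: zsneJsFJHR

Derivation:
Fragment 1: offset=7 data="JHR" -> buffer=???????JHR
Fragment 2: offset=2 data="feJsF" -> buffer=??feJsFJHR
Fragment 3: offset=1 data="fn" -> buffer=?fneJsFJHR
Fragment 4: offset=0 data="zs" -> buffer=zsneJsFJHR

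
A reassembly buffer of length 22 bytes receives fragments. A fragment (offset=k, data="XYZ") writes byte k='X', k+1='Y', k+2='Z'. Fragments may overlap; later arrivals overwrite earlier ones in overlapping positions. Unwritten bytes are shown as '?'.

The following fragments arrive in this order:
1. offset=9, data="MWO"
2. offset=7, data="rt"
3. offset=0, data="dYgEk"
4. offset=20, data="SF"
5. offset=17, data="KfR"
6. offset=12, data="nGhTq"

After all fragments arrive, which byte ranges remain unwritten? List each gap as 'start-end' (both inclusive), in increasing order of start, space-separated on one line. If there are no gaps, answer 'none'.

Answer: 5-6

Derivation:
Fragment 1: offset=9 len=3
Fragment 2: offset=7 len=2
Fragment 3: offset=0 len=5
Fragment 4: offset=20 len=2
Fragment 5: offset=17 len=3
Fragment 6: offset=12 len=5
Gaps: 5-6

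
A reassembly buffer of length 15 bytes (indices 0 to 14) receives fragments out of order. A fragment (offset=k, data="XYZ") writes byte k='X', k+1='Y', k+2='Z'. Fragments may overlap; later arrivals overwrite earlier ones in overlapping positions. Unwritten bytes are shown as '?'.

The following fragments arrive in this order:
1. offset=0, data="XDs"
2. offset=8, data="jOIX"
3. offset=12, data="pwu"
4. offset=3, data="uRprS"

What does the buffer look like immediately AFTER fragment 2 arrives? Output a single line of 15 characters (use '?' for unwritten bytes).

Answer: XDs?????jOIX???

Derivation:
Fragment 1: offset=0 data="XDs" -> buffer=XDs????????????
Fragment 2: offset=8 data="jOIX" -> buffer=XDs?????jOIX???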